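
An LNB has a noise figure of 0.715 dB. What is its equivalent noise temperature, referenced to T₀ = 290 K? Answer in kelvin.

F = 10^(0.715/10) = 1.17896
T_e = (F − 1)·T₀ = (1.17896 − 1) × 290 = 51.9 K

51.9 K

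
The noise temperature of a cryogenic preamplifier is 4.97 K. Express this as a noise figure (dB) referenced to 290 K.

0.074 dB

F = 1 + T_e/T₀ = 1 + 4.97/290 = 1.01714
NF = 10 log₁₀(1.01714) = 0.074 dB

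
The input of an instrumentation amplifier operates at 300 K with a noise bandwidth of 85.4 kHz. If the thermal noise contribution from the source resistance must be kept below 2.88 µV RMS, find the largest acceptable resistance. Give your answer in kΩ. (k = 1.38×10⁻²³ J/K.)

Johnson–Nyquist: V_n = √(4kTRB) ⇒ R = V_n² / (4kTB)
4kTB = 4 × 1.38×10⁻²³ × 300 × 8.54×10⁴ = 1.41×10⁻¹⁵
R = (2.88×10⁻⁶)² / 1.41×10⁻¹⁵ = 5.86×10³ Ω = 5.86 kΩ

5.86 kΩ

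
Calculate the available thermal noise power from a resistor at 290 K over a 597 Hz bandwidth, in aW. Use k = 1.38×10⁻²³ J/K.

P_n = kTB = 1.38×10⁻²³ × 290 × 5.97×10² = 2.39×10⁻¹⁸ W = 2.39 aW

2.39 aW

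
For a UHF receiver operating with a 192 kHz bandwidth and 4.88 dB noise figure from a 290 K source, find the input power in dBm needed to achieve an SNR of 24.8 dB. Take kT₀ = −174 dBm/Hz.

−91.5 dBm

Sensitivity = −174 + 10 log₁₀(B) + NF + SNR_min
= −174 + 52.83 + 4.88 + 24.8
= −91.49 dBm → −91.5 dBm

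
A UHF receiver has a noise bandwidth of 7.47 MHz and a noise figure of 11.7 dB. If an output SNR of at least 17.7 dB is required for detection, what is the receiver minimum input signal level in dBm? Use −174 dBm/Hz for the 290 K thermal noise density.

Sensitivity = −174 + 10 log₁₀(B) + NF + SNR_min
= −174 + 68.73 + 11.7 + 17.7
= −75.87 dBm → −75.9 dBm

−75.9 dBm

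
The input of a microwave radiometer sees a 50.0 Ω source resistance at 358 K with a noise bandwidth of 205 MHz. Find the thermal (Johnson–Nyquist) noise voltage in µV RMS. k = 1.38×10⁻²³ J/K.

V_n = √(4kTRB)
4kTRB = 4 × 1.38×10⁻²³ × 358 × 5.00×10¹ × 2.05×10⁸ = 2.03×10⁻¹⁰ V²
V_n = √(2.03×10⁻¹⁰) = 1.42×10⁻⁵ V = 14.2 µV

14.2 µV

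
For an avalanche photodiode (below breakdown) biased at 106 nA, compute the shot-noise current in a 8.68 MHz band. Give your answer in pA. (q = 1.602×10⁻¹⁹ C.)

543 pA

I_n = √(2qI·B)
2qI·B = 2 × 1.602×10⁻¹⁹ × 1.06×10⁻⁷ × 8.68×10⁶ = 2.95×10⁻¹⁹ A²
I_n = √(2.95×10⁻¹⁹) = 5.43×10⁻¹⁰ A = 543 pA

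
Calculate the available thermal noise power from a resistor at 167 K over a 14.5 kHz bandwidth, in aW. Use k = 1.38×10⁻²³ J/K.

33.4 aW

P_n = kTB = 1.38×10⁻²³ × 167 × 1.45×10⁴ = 3.34×10⁻¹⁷ W = 33.4 aW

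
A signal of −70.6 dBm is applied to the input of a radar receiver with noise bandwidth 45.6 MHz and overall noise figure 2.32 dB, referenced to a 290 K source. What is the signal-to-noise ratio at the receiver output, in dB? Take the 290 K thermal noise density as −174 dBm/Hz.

24.5 dB

Noise floor: N = −174 + 10 log₁₀(B) + NF
10 log₁₀(4.56×10⁷) = 76.59 dB
N = −174 + 76.59 + 2.32 = −95.09 dBm
SNR = P_sig − N = −70.6 − (−95.09) = 24.49 dB → 24.5 dB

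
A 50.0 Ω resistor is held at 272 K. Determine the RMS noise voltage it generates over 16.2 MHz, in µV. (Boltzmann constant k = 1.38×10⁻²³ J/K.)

3.49 µV

V_n = √(4kTRB)
4kTRB = 4 × 1.38×10⁻²³ × 272 × 5.00×10¹ × 1.62×10⁷ = 1.22×10⁻¹¹ V²
V_n = √(1.22×10⁻¹¹) = 3.49×10⁻⁶ V = 3.49 µV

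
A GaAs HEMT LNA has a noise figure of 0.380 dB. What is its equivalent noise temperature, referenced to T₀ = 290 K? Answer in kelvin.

26.5 K

F = 10^(0.380/10) = 1.09144
T_e = (F − 1)·T₀ = (1.09144 − 1) × 290 = 26.5 K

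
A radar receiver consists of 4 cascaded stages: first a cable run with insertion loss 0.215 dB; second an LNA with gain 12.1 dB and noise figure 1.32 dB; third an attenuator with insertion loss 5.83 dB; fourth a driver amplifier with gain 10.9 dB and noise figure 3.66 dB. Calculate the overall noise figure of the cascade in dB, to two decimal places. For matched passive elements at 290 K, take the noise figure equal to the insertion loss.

2.87 dB

Convert to linear (a loss of L dB is a gain of −L dB): F_i = 10^(NF_i/10), G_i = 10^(G_i,dB/10)
  Stage 1: F_1 = 10^(0.215/10) = 1.051, G_1 = 10^(−0.215/10) = 0.9517
  Stage 2: F_2 = 10^(1.32/10) = 1.355, G_2 = 10^(12.1/10) = 16.22
  Stage 3: F_3 = 10^(5.83/10) = 3.828, G_3 = 10^(−5.83/10) = 0.2612
  Stage 4: F_4 = 10^(3.66/10) = 2.323, G_4 = 10^(10.9/10) = 12.30
Friis cascade:
  F = 1.051 + (1.355 − 1)/0.9517 + (3.828 − 1)/15.43 + (2.323 − 1)/4.032 = 1.935
NF = 10 log₁₀(1.935) = 2.87 dB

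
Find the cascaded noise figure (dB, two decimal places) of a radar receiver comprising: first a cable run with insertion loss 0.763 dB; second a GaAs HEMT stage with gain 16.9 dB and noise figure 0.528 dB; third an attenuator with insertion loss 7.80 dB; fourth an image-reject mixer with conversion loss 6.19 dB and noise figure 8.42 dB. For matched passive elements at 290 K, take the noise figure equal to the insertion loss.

3.69 dB

Convert to linear (a loss of L dB is a gain of −L dB): F_i = 10^(NF_i/10), G_i = 10^(G_i,dB/10)
  Stage 1: F_1 = 10^(0.763/10) = 1.192, G_1 = 10^(−0.763/10) = 0.8389
  Stage 2: F_2 = 10^(0.528/10) = 1.129, G_2 = 10^(16.9/10) = 48.98
  Stage 3: F_3 = 10^(7.80/10) = 6.026, G_3 = 10^(−7.80/10) = 0.1660
  Stage 4: F_4 = 10^(8.42/10) = 6.950, G_4 = 10^(−6.19/10) = 0.2404
Friis cascade:
  F = 1.192 + (1.129 − 1)/0.8389 + (6.026 − 1)/41.09 + (6.950 − 1)/6.819 = 2.341
NF = 10 log₁₀(2.341) = 3.69 dB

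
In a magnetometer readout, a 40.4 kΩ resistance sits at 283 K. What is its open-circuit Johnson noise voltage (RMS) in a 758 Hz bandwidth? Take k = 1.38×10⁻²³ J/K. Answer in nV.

692 nV

V_n = √(4kTRB)
4kTRB = 4 × 1.38×10⁻²³ × 283 × 4.04×10⁴ × 7.58×10² = 4.78×10⁻¹³ V²
V_n = √(4.78×10⁻¹³) = 6.92×10⁻⁷ V = 692 nV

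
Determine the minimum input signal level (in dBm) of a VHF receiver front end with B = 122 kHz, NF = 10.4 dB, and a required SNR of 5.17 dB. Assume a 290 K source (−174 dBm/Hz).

−107.6 dBm

Sensitivity = −174 + 10 log₁₀(B) + NF + SNR_min
= −174 + 50.86 + 10.4 + 5.17
= −107.57 dBm → −107.6 dBm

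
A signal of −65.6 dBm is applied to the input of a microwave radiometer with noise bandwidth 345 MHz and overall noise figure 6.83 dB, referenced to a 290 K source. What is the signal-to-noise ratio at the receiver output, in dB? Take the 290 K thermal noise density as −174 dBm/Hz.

Noise floor: N = −174 + 10 log₁₀(B) + NF
10 log₁₀(3.45×10⁸) = 85.38 dB
N = −174 + 85.38 + 6.83 = −81.79 dBm
SNR = P_sig − N = −65.6 − (−81.79) = 16.19 dB → 16.2 dB

16.2 dB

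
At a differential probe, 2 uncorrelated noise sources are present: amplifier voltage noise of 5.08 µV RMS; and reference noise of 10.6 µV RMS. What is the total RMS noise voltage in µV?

Uncorrelated sources add in power (mean-square): V_tot = √(ΣV_i²)
V_tot = √[(5.08×10⁻⁶)² + (1.06×10⁻⁵)²] = 1.18×10⁻⁵ V = 11.8 µV

11.8 µV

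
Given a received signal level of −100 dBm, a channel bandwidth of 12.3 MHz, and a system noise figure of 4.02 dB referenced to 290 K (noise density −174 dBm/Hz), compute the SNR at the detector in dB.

Noise floor: N = −174 + 10 log₁₀(B) + NF
10 log₁₀(1.23×10⁷) = 70.9 dB
N = −174 + 70.9 + 4.02 = −99.08 dBm
SNR = P_sig − N = −100 − (−99.08) = −0.92 dB → −0.9 dB

−0.9 dB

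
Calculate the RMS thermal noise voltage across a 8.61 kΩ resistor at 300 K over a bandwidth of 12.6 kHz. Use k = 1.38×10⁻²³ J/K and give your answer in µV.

V_n = √(4kTRB)
4kTRB = 4 × 1.38×10⁻²³ × 300 × 8.61×10³ × 1.26×10⁴ = 1.80×10⁻¹² V²
V_n = √(1.80×10⁻¹²) = 1.34×10⁻⁶ V = 1.34 µV

1.34 µV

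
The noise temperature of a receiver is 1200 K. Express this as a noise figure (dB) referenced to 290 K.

F = 1 + T_e/T₀ = 1 + 1200/290 = 5.13793
NF = 10 log₁₀(5.13793) = 7.11 dB

7.11 dB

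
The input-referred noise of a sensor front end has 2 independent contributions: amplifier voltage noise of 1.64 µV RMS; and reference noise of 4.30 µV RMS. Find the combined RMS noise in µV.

Uncorrelated sources add in power (mean-square): V_tot = √(ΣV_i²)
V_tot = √[(1.64×10⁻⁶)² + (4.30×10⁻⁶)²] = 4.60×10⁻⁶ V = 4.60 µV

4.60 µV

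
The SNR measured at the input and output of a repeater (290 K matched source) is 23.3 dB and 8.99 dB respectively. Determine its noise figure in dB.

NF (dB) = SNR_in(dB) − SNR_out(dB) when the source is at T₀
NF = 23.3 − 8.99 = 14.31 dB

14.31 dB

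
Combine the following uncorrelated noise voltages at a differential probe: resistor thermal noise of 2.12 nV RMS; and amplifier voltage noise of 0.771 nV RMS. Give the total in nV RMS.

Uncorrelated sources add in power (mean-square): V_tot = √(ΣV_i²)
V_tot = √[(2.12×10⁻⁹)² + (7.71×10⁻¹⁰)²] = 2.26×10⁻⁹ V = 2.26 nV

2.26 nV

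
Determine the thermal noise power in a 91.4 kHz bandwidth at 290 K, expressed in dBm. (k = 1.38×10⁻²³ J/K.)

P_n = kTB = 1.38×10⁻²³ × 290 × 9.14×10⁴ = 3.66×10⁻¹⁶ W
In dBm: 10 log₁₀(3.66×10⁻¹⁶ / 10⁻³) = −124.4 dBm

−124.4 dBm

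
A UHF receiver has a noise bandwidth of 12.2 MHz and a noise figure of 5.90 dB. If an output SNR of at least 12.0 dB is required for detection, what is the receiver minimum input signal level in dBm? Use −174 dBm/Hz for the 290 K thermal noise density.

−85.2 dBm

Sensitivity = −174 + 10 log₁₀(B) + NF + SNR_min
= −174 + 70.86 + 5.90 + 12.0
= −85.24 dBm → −85.2 dBm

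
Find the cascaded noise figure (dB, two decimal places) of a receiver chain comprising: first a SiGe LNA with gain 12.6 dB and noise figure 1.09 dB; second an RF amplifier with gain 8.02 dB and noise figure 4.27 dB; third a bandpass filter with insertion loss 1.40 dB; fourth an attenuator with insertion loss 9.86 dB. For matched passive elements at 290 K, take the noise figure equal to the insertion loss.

1.72 dB

Convert to linear (a loss of L dB is a gain of −L dB): F_i = 10^(NF_i/10), G_i = 10^(G_i,dB/10)
  Stage 1: F_1 = 10^(1.09/10) = 1.285, G_1 = 10^(12.6/10) = 18.20
  Stage 2: F_2 = 10^(4.27/10) = 2.673, G_2 = 10^(8.02/10) = 6.339
  Stage 3: F_3 = 10^(1.40/10) = 1.380, G_3 = 10^(−1.40/10) = 0.7244
  Stage 4: F_4 = 10^(9.86/10) = 9.683, G_4 = 10^(−9.86/10) = 0.1033
Friis cascade:
  F = 1.285 + (2.673 − 1)/18.20 + (1.380 − 1)/115.3 + (9.683 − 1)/83.56 = 1.484
NF = 10 log₁₀(1.484) = 1.72 dB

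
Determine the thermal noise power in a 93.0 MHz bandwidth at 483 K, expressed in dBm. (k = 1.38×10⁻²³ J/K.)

−92.1 dBm

P_n = kTB = 1.38×10⁻²³ × 483 × 9.30×10⁷ = 6.20×10⁻¹³ W
In dBm: 10 log₁₀(6.20×10⁻¹³ / 10⁻³) = −92.1 dBm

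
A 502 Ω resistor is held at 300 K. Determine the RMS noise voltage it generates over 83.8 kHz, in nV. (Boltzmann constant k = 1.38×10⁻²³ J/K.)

835 nV

V_n = √(4kTRB)
4kTRB = 4 × 1.38×10⁻²³ × 300 × 5.02×10² × 8.38×10⁴ = 6.97×10⁻¹³ V²
V_n = √(6.97×10⁻¹³) = 8.35×10⁻⁷ V = 835 nV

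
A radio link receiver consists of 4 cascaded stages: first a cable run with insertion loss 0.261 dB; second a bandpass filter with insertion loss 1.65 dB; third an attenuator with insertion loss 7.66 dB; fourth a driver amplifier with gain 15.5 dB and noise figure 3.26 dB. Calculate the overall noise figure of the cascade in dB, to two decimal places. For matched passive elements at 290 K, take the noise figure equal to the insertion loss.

Convert to linear (a loss of L dB is a gain of −L dB): F_i = 10^(NF_i/10), G_i = 10^(G_i,dB/10)
  Stage 1: F_1 = 10^(0.261/10) = 1.062, G_1 = 10^(−0.261/10) = 0.9417
  Stage 2: F_2 = 10^(1.65/10) = 1.462, G_2 = 10^(−1.65/10) = 0.6839
  Stage 3: F_3 = 10^(7.66/10) = 5.834, G_3 = 10^(−7.66/10) = 0.1714
  Stage 4: F_4 = 10^(3.26/10) = 2.118, G_4 = 10^(15.5/10) = 35.48
Friis cascade:
  F = 1.062 + (1.462 − 1)/0.9417 + (5.834 − 1)/0.6440 + (2.118 − 1)/0.1104 = 19.19
NF = 10 log₁₀(19.19) = 12.83 dB

12.83 dB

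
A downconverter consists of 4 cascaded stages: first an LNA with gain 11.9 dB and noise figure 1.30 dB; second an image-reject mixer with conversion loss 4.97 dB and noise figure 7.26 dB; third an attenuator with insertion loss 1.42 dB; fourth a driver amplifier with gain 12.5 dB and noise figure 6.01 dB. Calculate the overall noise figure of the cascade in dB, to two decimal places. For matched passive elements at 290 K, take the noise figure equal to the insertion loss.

4.06 dB

Convert to linear (a loss of L dB is a gain of −L dB): F_i = 10^(NF_i/10), G_i = 10^(G_i,dB/10)
  Stage 1: F_1 = 10^(1.30/10) = 1.349, G_1 = 10^(11.9/10) = 15.49
  Stage 2: F_2 = 10^(7.26/10) = 5.321, G_2 = 10^(−4.97/10) = 0.3184
  Stage 3: F_3 = 10^(1.42/10) = 1.387, G_3 = 10^(−1.42/10) = 0.7211
  Stage 4: F_4 = 10^(6.01/10) = 3.990, G_4 = 10^(12.5/10) = 17.78
Friis cascade:
  F = 1.349 + (5.321 − 1)/15.49 + (1.387 − 1)/4.932 + (3.990 − 1)/3.556 = 2.547
NF = 10 log₁₀(2.547) = 4.06 dB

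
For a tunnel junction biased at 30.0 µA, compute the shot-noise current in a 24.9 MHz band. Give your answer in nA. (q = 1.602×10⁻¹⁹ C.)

I_n = √(2qI·B)
2qI·B = 2 × 1.602×10⁻¹⁹ × 3.00×10⁻⁵ × 2.49×10⁷ = 2.39×10⁻¹⁶ A²
I_n = √(2.39×10⁻¹⁶) = 1.55×10⁻⁸ A = 15.5 nA

15.5 nA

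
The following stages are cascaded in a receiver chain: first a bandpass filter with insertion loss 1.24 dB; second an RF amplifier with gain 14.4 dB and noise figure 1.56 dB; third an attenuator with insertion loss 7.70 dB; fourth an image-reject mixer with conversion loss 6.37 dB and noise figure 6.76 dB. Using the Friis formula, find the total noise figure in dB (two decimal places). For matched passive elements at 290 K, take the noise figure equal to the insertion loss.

Convert to linear (a loss of L dB is a gain of −L dB): F_i = 10^(NF_i/10), G_i = 10^(G_i,dB/10)
  Stage 1: F_1 = 10^(1.24/10) = 1.330, G_1 = 10^(−1.24/10) = 0.7516
  Stage 2: F_2 = 10^(1.56/10) = 1.432, G_2 = 10^(14.4/10) = 27.54
  Stage 3: F_3 = 10^(7.70/10) = 5.888, G_3 = 10^(−7.70/10) = 0.1698
  Stage 4: F_4 = 10^(6.76/10) = 4.742, G_4 = 10^(−6.37/10) = 0.2307
Friis cascade:
  F = 1.330 + (1.432 − 1)/0.7516 + (5.888 − 1)/20.70 + (4.742 − 1)/3.516 = 3.206
NF = 10 log₁₀(3.206) = 5.06 dB

5.06 dB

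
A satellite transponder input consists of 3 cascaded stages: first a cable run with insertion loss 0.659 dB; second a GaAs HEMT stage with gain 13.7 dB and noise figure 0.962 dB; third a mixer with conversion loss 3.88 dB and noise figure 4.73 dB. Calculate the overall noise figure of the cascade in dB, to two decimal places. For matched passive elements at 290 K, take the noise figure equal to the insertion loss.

1.90 dB

Convert to linear (a loss of L dB is a gain of −L dB): F_i = 10^(NF_i/10), G_i = 10^(G_i,dB/10)
  Stage 1: F_1 = 10^(0.659/10) = 1.164, G_1 = 10^(−0.659/10) = 0.8592
  Stage 2: F_2 = 10^(0.962/10) = 1.248, G_2 = 10^(13.7/10) = 23.44
  Stage 3: F_3 = 10^(4.73/10) = 2.972, G_3 = 10^(−3.88/10) = 0.4093
Friis cascade:
  F = 1.164 + (1.248 − 1)/0.8592 + (2.972 − 1)/20.14 = 1.550
NF = 10 log₁₀(1.550) = 1.90 dB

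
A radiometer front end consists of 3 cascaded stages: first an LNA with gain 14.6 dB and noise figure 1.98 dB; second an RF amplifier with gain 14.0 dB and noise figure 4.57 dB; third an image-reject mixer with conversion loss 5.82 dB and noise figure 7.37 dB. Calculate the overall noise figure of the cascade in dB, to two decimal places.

Convert to linear (a loss of L dB is a gain of −L dB): F_i = 10^(NF_i/10), G_i = 10^(G_i,dB/10)
  Stage 1: F_1 = 10^(1.98/10) = 1.578, G_1 = 10^(14.6/10) = 28.84
  Stage 2: F_2 = 10^(4.57/10) = 2.864, G_2 = 10^(14.0/10) = 25.12
  Stage 3: F_3 = 10^(7.37/10) = 5.458, G_3 = 10^(−5.82/10) = 0.2618
Friis cascade:
  F = 1.578 + (2.864 − 1)/28.84 + (5.458 − 1)/724.4 = 1.648
NF = 10 log₁₀(1.648) = 2.17 dB

2.17 dB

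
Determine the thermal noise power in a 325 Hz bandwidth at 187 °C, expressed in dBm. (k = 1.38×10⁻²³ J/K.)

T = 187 °C + 273.15 = 460.15 K
P_n = kTB = 1.38×10⁻²³ × 460.15 × 3.25×10² = 2.06×10⁻¹⁸ W
In dBm: 10 log₁₀(2.06×10⁻¹⁸ / 10⁻³) = −146.9 dBm

−146.9 dBm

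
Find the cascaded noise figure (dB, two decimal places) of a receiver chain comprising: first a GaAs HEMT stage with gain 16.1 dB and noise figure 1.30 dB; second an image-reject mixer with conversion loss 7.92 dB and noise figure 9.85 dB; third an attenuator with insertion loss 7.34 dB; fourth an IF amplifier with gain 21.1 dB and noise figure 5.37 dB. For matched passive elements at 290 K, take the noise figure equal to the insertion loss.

6.28 dB

Convert to linear (a loss of L dB is a gain of −L dB): F_i = 10^(NF_i/10), G_i = 10^(G_i,dB/10)
  Stage 1: F_1 = 10^(1.30/10) = 1.349, G_1 = 10^(16.1/10) = 40.74
  Stage 2: F_2 = 10^(9.85/10) = 9.661, G_2 = 10^(−7.92/10) = 0.1614
  Stage 3: F_3 = 10^(7.34/10) = 5.420, G_3 = 10^(−7.34/10) = 0.1845
  Stage 4: F_4 = 10^(5.37/10) = 3.443, G_4 = 10^(21.1/10) = 128.8
Friis cascade:
  F = 1.349 + (9.661 − 1)/40.74 + (5.420 − 1)/6.577 + (3.443 − 1)/1.213 = 4.247
NF = 10 log₁₀(4.247) = 6.28 dB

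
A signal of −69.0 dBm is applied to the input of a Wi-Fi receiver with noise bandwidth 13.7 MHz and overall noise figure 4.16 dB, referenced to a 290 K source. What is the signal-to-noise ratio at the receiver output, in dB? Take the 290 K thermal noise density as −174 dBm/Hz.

29.5 dB

Noise floor: N = −174 + 10 log₁₀(B) + NF
10 log₁₀(1.37×10⁷) = 71.37 dB
N = −174 + 71.37 + 4.16 = −98.47 dBm
SNR = P_sig − N = −69.0 − (−98.47) = 29.47 dB → 29.5 dB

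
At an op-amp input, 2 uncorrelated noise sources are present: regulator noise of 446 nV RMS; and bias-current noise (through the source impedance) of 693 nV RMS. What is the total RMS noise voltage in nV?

824 nV

Uncorrelated sources add in power (mean-square): V_tot = √(ΣV_i²)
V_tot = √[(4.46×10⁻⁷)² + (6.93×10⁻⁷)²] = 8.24×10⁻⁷ V = 824 nV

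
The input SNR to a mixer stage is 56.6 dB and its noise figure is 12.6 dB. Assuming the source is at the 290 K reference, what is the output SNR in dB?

44.0 dB

By definition F = SNR_in/SNR_out, so in dB: SNR_out = SNR_in − NF
SNR_out = 56.6 − 12.6 = 44.0 dB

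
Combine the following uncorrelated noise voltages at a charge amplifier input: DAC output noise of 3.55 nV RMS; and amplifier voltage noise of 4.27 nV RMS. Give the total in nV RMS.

Uncorrelated sources add in power (mean-square): V_tot = √(ΣV_i²)
V_tot = √[(3.55×10⁻⁹)² + (4.27×10⁻⁹)²] = 5.55×10⁻⁹ V = 5.55 nV

5.55 nV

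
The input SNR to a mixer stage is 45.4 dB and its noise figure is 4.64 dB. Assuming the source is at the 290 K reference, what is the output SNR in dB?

By definition F = SNR_in/SNR_out, so in dB: SNR_out = SNR_in − NF
SNR_out = 45.4 − 4.64 = 40.76 dB

40.76 dB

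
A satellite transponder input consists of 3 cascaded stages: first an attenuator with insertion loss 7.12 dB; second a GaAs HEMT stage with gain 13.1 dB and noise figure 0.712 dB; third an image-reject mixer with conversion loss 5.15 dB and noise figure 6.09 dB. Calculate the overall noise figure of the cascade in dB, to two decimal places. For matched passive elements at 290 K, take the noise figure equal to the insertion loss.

8.35 dB

Convert to linear (a loss of L dB is a gain of −L dB): F_i = 10^(NF_i/10), G_i = 10^(G_i,dB/10)
  Stage 1: F_1 = 10^(7.12/10) = 5.152, G_1 = 10^(−7.12/10) = 0.1941
  Stage 2: F_2 = 10^(0.712/10) = 1.178, G_2 = 10^(13.1/10) = 20.42
  Stage 3: F_3 = 10^(6.09/10) = 4.064, G_3 = 10^(−5.15/10) = 0.3055
Friis cascade:
  F = 5.152 + (1.178 − 1)/0.1941 + (4.064 − 1)/3.963 = 6.843
NF = 10 log₁₀(6.843) = 8.35 dB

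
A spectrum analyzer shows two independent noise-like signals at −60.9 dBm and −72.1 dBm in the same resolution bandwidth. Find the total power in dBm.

Convert to linear, add, convert back:
P₁ = 8.13×10⁻¹⁰ W, P₂ = 6.17×10⁻¹¹ W
P_tot = 8.74×10⁻¹⁰ W → 10 log₁₀(P_tot / 10⁻³) = −60.6 dBm

−60.6 dBm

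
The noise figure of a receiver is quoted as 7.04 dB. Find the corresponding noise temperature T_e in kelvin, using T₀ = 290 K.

F = 10^(7.04/10) = 5.05825
T_e = (F − 1)·T₀ = (5.05825 − 1) × 290 = 1177 K

1177 K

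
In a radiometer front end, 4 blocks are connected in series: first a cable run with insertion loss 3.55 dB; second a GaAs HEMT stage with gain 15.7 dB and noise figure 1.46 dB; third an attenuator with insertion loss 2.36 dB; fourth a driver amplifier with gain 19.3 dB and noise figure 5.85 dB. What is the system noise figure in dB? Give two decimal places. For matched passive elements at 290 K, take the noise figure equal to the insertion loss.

Convert to linear (a loss of L dB is a gain of −L dB): F_i = 10^(NF_i/10), G_i = 10^(G_i,dB/10)
  Stage 1: F_1 = 10^(3.55/10) = 2.265, G_1 = 10^(−3.55/10) = 0.4416
  Stage 2: F_2 = 10^(1.46/10) = 1.400, G_2 = 10^(15.7/10) = 37.15
  Stage 3: F_3 = 10^(2.36/10) = 1.722, G_3 = 10^(−2.36/10) = 0.5808
  Stage 4: F_4 = 10^(5.85/10) = 3.846, G_4 = 10^(19.3/10) = 85.11
Friis cascade:
  F = 2.265 + (1.400 − 1)/0.4416 + (1.722 − 1)/16.41 + (3.846 − 1)/9.528 = 3.512
NF = 10 log₁₀(3.512) = 5.46 dB

5.46 dB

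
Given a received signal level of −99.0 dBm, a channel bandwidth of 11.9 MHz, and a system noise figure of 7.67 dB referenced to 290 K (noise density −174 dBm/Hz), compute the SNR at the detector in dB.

−3.4 dB

Noise floor: N = −174 + 10 log₁₀(B) + NF
10 log₁₀(1.19×10⁷) = 70.76 dB
N = −174 + 70.76 + 7.67 = −95.57 dBm
SNR = P_sig − N = −99.0 − (−95.57) = −3.43 dB → −3.4 dB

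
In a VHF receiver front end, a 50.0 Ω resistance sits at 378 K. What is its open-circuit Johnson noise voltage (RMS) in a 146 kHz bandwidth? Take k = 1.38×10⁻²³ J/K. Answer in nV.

V_n = √(4kTRB)
4kTRB = 4 × 1.38×10⁻²³ × 378 × 5.00×10¹ × 1.46×10⁵ = 1.52×10⁻¹³ V²
V_n = √(1.52×10⁻¹³) = 3.90×10⁻⁷ V = 390 nV

390 nV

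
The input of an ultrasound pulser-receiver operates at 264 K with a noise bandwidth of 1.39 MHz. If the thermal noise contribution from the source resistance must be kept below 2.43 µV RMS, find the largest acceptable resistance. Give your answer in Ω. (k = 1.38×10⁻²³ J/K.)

Johnson–Nyquist: V_n = √(4kTRB) ⇒ R = V_n² / (4kTB)
4kTB = 4 × 1.38×10⁻²³ × 264 × 1.39×10⁶ = 2.03×10⁻¹⁴
R = (2.43×10⁻⁶)² / 2.03×10⁻¹⁴ = 2.92×10² Ω = 292 Ω

292 Ω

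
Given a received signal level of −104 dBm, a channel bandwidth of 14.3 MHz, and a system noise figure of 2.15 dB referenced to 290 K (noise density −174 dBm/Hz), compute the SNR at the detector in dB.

−3.7 dB

Noise floor: N = −174 + 10 log₁₀(B) + NF
10 log₁₀(1.43×10⁷) = 71.55 dB
N = −174 + 71.55 + 2.15 = −100.30 dBm
SNR = P_sig − N = −104 − (−100.30) = −3.70 dB → −3.7 dB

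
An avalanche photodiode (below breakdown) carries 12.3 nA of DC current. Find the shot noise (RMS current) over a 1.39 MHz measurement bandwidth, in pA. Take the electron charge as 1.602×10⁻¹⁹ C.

74.0 pA

I_n = √(2qI·B)
2qI·B = 2 × 1.602×10⁻¹⁹ × 1.23×10⁻⁸ × 1.39×10⁶ = 5.48×10⁻²¹ A²
I_n = √(5.48×10⁻²¹) = 7.40×10⁻¹¹ A = 74.0 pA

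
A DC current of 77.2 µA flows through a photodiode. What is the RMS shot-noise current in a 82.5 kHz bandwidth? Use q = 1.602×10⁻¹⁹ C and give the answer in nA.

I_n = √(2qI·B)
2qI·B = 2 × 1.602×10⁻¹⁹ × 7.72×10⁻⁵ × 8.25×10⁴ = 2.04×10⁻¹⁸ A²
I_n = √(2.04×10⁻¹⁸) = 1.43×10⁻⁹ A = 1.43 nA

1.43 nA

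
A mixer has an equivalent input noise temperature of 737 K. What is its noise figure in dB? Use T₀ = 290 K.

5.49 dB

F = 1 + T_e/T₀ = 1 + 737/290 = 3.54138
NF = 10 log₁₀(3.54138) = 5.49 dB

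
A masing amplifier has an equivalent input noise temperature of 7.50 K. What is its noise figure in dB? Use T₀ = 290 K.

F = 1 + T_e/T₀ = 1 + 7.50/290 = 1.02586
NF = 10 log₁₀(1.02586) = 0.111 dB

0.111 dB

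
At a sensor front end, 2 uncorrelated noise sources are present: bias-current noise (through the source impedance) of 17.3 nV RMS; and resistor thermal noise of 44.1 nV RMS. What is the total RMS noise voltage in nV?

Uncorrelated sources add in power (mean-square): V_tot = √(ΣV_i²)
V_tot = √[(1.73×10⁻⁸)² + (4.41×10⁻⁸)²] = 4.74×10⁻⁸ V = 47.4 nV

47.4 nV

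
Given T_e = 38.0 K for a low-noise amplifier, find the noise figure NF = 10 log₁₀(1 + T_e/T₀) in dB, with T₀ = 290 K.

0.535 dB

F = 1 + T_e/T₀ = 1 + 38.0/290 = 1.13103
NF = 10 log₁₀(1.13103) = 0.535 dB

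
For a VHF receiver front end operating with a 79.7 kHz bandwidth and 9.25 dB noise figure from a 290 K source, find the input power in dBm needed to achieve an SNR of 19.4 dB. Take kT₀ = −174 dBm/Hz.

Sensitivity = −174 + 10 log₁₀(B) + NF + SNR_min
= −174 + 49.01 + 9.25 + 19.4
= −96.34 dBm → −96.3 dBm

−96.3 dBm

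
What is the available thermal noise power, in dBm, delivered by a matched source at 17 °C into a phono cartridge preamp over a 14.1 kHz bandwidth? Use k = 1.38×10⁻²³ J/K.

−132.5 dBm

T = 17 °C + 273.15 = 290.15 K
P_n = kTB = 1.38×10⁻²³ × 290.15 × 1.41×10⁴ = 5.65×10⁻¹⁷ W
In dBm: 10 log₁₀(5.65×10⁻¹⁷ / 10⁻³) = −132.5 dBm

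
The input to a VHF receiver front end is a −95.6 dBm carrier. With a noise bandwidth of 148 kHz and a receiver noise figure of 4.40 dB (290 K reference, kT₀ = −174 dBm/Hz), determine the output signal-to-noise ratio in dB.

Noise floor: N = −174 + 10 log₁₀(B) + NF
10 log₁₀(1.48×10⁵) = 51.7 dB
N = −174 + 51.7 + 4.40 = −117.90 dBm
SNR = P_sig − N = −95.6 − (−117.90) = 22.30 dB → 22.3 dB

22.3 dB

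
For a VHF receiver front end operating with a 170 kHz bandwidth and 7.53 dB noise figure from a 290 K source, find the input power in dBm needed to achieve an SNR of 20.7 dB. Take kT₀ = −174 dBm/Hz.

−93.5 dBm

Sensitivity = −174 + 10 log₁₀(B) + NF + SNR_min
= −174 + 52.3 + 7.53 + 20.7
= −93.47 dBm → −93.5 dBm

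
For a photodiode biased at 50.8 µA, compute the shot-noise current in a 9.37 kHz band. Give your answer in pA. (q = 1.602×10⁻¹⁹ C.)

391 pA

I_n = √(2qI·B)
2qI·B = 2 × 1.602×10⁻¹⁹ × 5.08×10⁻⁵ × 9.37×10³ = 1.53×10⁻¹⁹ A²
I_n = √(1.53×10⁻¹⁹) = 3.91×10⁻¹⁰ A = 391 pA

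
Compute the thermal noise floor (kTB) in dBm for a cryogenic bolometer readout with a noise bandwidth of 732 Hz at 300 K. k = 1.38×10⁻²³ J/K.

P_n = kTB = 1.38×10⁻²³ × 300 × 7.32×10² = 3.03×10⁻¹⁸ W
In dBm: 10 log₁₀(3.03×10⁻¹⁸ / 10⁻³) = −145.2 dBm

−145.2 dBm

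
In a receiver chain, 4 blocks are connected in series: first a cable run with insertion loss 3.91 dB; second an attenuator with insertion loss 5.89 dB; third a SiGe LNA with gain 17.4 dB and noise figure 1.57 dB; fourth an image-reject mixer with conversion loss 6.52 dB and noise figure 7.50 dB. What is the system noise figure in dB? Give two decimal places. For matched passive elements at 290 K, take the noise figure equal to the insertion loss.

Convert to linear (a loss of L dB is a gain of −L dB): F_i = 10^(NF_i/10), G_i = 10^(G_i,dB/10)
  Stage 1: F_1 = 10^(3.91/10) = 2.460, G_1 = 10^(−3.91/10) = 0.4064
  Stage 2: F_2 = 10^(5.89/10) = 3.882, G_2 = 10^(−5.89/10) = 0.2576
  Stage 3: F_3 = 10^(1.57/10) = 1.435, G_3 = 10^(17.4/10) = 54.95
  Stage 4: F_4 = 10^(7.50/10) = 5.623, G_4 = 10^(−6.52/10) = 0.2228
Friis cascade:
  F = 2.460 + (3.882 − 1)/0.4064 + (1.435 − 1)/0.1047 + (5.623 − 1)/5.754 = 14.51
NF = 10 log₁₀(14.51) = 11.62 dB

11.62 dB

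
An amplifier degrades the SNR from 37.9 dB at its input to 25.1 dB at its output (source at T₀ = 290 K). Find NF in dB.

12.8 dB

NF (dB) = SNR_in(dB) − SNR_out(dB) when the source is at T₀
NF = 37.9 − 25.1 = 12.8 dB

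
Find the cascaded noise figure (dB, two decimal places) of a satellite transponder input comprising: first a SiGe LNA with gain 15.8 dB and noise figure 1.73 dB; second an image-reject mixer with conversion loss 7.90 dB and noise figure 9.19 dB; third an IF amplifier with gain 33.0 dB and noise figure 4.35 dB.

Convert to linear (a loss of L dB is a gain of −L dB): F_i = 10^(NF_i/10), G_i = 10^(G_i,dB/10)
  Stage 1: F_1 = 10^(1.73/10) = 1.489, G_1 = 10^(15.8/10) = 38.02
  Stage 2: F_2 = 10^(9.19/10) = 8.299, G_2 = 10^(−7.90/10) = 0.1622
  Stage 3: F_3 = 10^(4.35/10) = 2.723, G_3 = 10^(33.0/10) = 1995
Friis cascade:
  F = 1.489 + (8.299 − 1)/38.02 + (2.723 − 1)/6.166 = 1.961
NF = 10 log₁₀(1.961) = 2.92 dB

2.92 dB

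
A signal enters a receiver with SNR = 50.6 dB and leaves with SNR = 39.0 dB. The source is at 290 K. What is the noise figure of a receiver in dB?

11.6 dB

NF (dB) = SNR_in(dB) − SNR_out(dB) when the source is at T₀
NF = 50.6 − 39.0 = 11.6 dB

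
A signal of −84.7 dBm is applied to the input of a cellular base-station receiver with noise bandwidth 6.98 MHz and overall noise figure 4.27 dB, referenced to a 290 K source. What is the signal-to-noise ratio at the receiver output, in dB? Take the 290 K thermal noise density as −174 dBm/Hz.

Noise floor: N = −174 + 10 log₁₀(B) + NF
10 log₁₀(6.98×10⁶) = 68.44 dB
N = −174 + 68.44 + 4.27 = −101.29 dBm
SNR = P_sig − N = −84.7 − (−101.29) = 16.59 dB → 16.6 dB

16.6 dB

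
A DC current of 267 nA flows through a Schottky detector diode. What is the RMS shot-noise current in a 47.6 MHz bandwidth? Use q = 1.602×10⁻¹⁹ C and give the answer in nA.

2.02 nA

I_n = √(2qI·B)
2qI·B = 2 × 1.602×10⁻¹⁹ × 2.67×10⁻⁷ × 4.76×10⁷ = 4.07×10⁻¹⁸ A²
I_n = √(4.07×10⁻¹⁸) = 2.02×10⁻⁹ A = 2.02 nA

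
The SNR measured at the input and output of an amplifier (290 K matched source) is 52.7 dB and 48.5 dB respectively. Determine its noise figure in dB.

NF (dB) = SNR_in(dB) − SNR_out(dB) when the source is at T₀
NF = 52.7 − 48.5 = 4.2 dB

4.2 dB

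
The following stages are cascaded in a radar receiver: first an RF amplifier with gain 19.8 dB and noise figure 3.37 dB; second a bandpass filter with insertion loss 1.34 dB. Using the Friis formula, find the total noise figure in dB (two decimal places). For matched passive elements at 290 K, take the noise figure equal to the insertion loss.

3.38 dB

Convert to linear (a loss of L dB is a gain of −L dB): F_i = 10^(NF_i/10), G_i = 10^(G_i,dB/10)
  Stage 1: F_1 = 10^(3.37/10) = 2.173, G_1 = 10^(19.8/10) = 95.50
  Stage 2: F_2 = 10^(1.34/10) = 1.361, G_2 = 10^(−1.34/10) = 0.7345
Friis cascade:
  F = 2.173 + (1.361 − 1)/95.50 = 2.176
NF = 10 log₁₀(2.176) = 3.38 dB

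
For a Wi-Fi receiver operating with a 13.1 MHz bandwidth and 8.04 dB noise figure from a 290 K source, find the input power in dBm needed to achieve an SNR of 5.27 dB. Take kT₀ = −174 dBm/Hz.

−89.5 dBm

Sensitivity = −174 + 10 log₁₀(B) + NF + SNR_min
= −174 + 71.17 + 8.04 + 5.27
= −89.52 dBm → −89.5 dBm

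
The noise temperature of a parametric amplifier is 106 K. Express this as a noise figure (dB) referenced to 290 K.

F = 1 + T_e/T₀ = 1 + 106/290 = 1.36552
NF = 10 log₁₀(1.36552) = 1.35 dB

1.35 dB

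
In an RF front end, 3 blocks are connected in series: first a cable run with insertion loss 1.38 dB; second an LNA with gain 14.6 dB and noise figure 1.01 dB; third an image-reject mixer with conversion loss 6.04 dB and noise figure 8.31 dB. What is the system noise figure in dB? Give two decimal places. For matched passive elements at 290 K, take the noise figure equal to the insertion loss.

Convert to linear (a loss of L dB is a gain of −L dB): F_i = 10^(NF_i/10), G_i = 10^(G_i,dB/10)
  Stage 1: F_1 = 10^(1.38/10) = 1.374, G_1 = 10^(−1.38/10) = 0.7278
  Stage 2: F_2 = 10^(1.01/10) = 1.262, G_2 = 10^(14.6/10) = 28.84
  Stage 3: F_3 = 10^(8.31/10) = 6.776, G_3 = 10^(−6.04/10) = 0.2489
Friis cascade:
  F = 1.374 + (1.262 − 1)/0.7278 + (6.776 − 1)/20.99 = 2.009
NF = 10 log₁₀(2.009) = 3.03 dB

3.03 dB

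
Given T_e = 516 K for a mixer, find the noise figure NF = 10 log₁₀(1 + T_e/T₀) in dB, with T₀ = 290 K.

4.44 dB

F = 1 + T_e/T₀ = 1 + 516/290 = 2.77931
NF = 10 log₁₀(2.77931) = 4.44 dB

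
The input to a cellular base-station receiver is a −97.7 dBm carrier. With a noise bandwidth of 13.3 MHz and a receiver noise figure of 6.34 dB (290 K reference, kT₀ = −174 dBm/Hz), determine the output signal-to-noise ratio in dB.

−1.3 dB

Noise floor: N = −174 + 10 log₁₀(B) + NF
10 log₁₀(1.33×10⁷) = 71.24 dB
N = −174 + 71.24 + 6.34 = −96.42 dBm
SNR = P_sig − N = −97.7 − (−96.42) = −1.28 dB → −1.3 dB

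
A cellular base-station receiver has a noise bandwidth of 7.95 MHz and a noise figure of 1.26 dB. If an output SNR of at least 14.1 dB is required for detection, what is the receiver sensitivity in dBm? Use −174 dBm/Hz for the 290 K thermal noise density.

Sensitivity = −174 + 10 log₁₀(B) + NF + SNR_min
= −174 + 69 + 1.26 + 14.1
= −89.64 dBm → −89.6 dBm

−89.6 dBm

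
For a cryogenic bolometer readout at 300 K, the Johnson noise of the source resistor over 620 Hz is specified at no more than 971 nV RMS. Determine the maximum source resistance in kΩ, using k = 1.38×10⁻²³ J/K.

Johnson–Nyquist: V_n = √(4kTRB) ⇒ R = V_n² / (4kTB)
4kTB = 4 × 1.38×10⁻²³ × 300 × 6.20×10² = 1.03×10⁻¹⁷
R = (9.71×10⁻⁷)² / 1.03×10⁻¹⁷ = 9.18×10⁴ Ω = 91.8 kΩ

91.8 kΩ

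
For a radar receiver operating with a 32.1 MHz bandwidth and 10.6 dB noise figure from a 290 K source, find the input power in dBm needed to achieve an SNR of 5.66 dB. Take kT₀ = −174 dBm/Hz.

−82.7 dBm

Sensitivity = −174 + 10 log₁₀(B) + NF + SNR_min
= −174 + 75.07 + 10.6 + 5.66
= −82.67 dBm → −82.7 dBm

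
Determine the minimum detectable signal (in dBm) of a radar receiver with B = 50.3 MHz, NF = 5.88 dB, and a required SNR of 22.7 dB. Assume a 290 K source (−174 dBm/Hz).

Sensitivity = −174 + 10 log₁₀(B) + NF + SNR_min
= −174 + 77.02 + 5.88 + 22.7
= −68.40 dBm → −68.4 dBm

−68.4 dBm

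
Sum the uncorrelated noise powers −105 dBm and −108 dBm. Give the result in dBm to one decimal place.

Convert to linear, add, convert back:
P₁ = 3.16×10⁻¹⁴ W, P₂ = 1.58×10⁻¹⁴ W
P_tot = 4.75×10⁻¹⁴ W → 10 log₁₀(P_tot / 10⁻³) = −103.2 dBm

−103.2 dBm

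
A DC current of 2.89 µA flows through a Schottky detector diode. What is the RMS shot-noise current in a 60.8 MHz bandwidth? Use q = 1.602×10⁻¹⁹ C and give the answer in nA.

7.50 nA

I_n = √(2qI·B)
2qI·B = 2 × 1.602×10⁻¹⁹ × 2.89×10⁻⁶ × 6.08×10⁷ = 5.63×10⁻¹⁷ A²
I_n = √(5.63×10⁻¹⁷) = 7.50×10⁻⁹ A = 7.50 nA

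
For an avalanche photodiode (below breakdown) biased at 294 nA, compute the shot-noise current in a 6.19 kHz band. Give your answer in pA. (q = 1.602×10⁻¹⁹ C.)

24.1 pA

I_n = √(2qI·B)
2qI·B = 2 × 1.602×10⁻¹⁹ × 2.94×10⁻⁷ × 6.19×10³ = 5.83×10⁻²² A²
I_n = √(5.83×10⁻²²) = 2.41×10⁻¹¹ A = 24.1 pA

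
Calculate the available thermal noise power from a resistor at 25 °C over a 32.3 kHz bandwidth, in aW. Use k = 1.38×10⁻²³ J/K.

133 aW

T = 25 °C + 273.15 = 298.15 K
P_n = kTB = 1.38×10⁻²³ × 298.15 × 3.23×10⁴ = 1.33×10⁻¹⁶ W = 133 aW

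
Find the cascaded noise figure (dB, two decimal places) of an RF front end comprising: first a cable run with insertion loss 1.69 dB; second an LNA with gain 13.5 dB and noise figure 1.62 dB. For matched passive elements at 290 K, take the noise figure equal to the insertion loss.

3.31 dB

Convert to linear (a loss of L dB is a gain of −L dB): F_i = 10^(NF_i/10), G_i = 10^(G_i,dB/10)
  Stage 1: F_1 = 10^(1.69/10) = 1.476, G_1 = 10^(−1.69/10) = 0.6776
  Stage 2: F_2 = 10^(1.62/10) = 1.452, G_2 = 10^(13.5/10) = 22.39
Friis cascade:
  F = 1.476 + (1.452 − 1)/0.6776 = 2.143
NF = 10 log₁₀(2.143) = 3.31 dB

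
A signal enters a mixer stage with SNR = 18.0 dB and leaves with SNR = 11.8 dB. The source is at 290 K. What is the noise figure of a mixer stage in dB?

6.2 dB

NF (dB) = SNR_in(dB) − SNR_out(dB) when the source is at T₀
NF = 18.0 − 11.8 = 6.2 dB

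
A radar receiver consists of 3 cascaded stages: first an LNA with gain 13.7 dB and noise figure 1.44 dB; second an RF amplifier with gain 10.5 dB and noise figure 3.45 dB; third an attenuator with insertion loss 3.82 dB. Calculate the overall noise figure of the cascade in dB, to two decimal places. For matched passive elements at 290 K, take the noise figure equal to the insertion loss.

Convert to linear (a loss of L dB is a gain of −L dB): F_i = 10^(NF_i/10), G_i = 10^(G_i,dB/10)
  Stage 1: F_1 = 10^(1.44/10) = 1.393, G_1 = 10^(13.7/10) = 23.44
  Stage 2: F_2 = 10^(3.45/10) = 2.213, G_2 = 10^(10.5/10) = 11.22
  Stage 3: F_3 = 10^(3.82/10) = 2.410, G_3 = 10^(−3.82/10) = 0.4150
Friis cascade:
  F = 1.393 + (2.213 − 1)/23.44 + (2.410 − 1)/263.0 = 1.450
NF = 10 log₁₀(1.450) = 1.61 dB

1.61 dB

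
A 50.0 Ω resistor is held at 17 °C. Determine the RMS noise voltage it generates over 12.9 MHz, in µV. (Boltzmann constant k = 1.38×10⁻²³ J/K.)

3.21 µV

T = 17 °C + 273.15 = 290.15 K
V_n = √(4kTRB)
4kTRB = 4 × 1.38×10⁻²³ × 290.15 × 5.00×10¹ × 1.29×10⁷ = 1.03×10⁻¹¹ V²
V_n = √(1.03×10⁻¹¹) = 3.21×10⁻⁶ V = 3.21 µV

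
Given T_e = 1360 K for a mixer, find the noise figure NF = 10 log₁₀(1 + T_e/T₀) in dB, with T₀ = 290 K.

F = 1 + T_e/T₀ = 1 + 1360/290 = 5.68966
NF = 10 log₁₀(5.68966) = 7.55 dB

7.55 dB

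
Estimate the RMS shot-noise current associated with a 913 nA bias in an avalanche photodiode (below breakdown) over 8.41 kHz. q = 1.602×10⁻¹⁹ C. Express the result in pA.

49.6 pA

I_n = √(2qI·B)
2qI·B = 2 × 1.602×10⁻¹⁹ × 9.13×10⁻⁷ × 8.41×10³ = 2.46×10⁻²¹ A²
I_n = √(2.46×10⁻²¹) = 4.96×10⁻¹¹ A = 49.6 pA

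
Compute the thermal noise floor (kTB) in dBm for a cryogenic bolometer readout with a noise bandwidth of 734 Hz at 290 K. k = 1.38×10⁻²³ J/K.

P_n = kTB = 1.38×10⁻²³ × 290 × 7.34×10² = 2.94×10⁻¹⁸ W
In dBm: 10 log₁₀(2.94×10⁻¹⁸ / 10⁻³) = −145.3 dBm

−145.3 dBm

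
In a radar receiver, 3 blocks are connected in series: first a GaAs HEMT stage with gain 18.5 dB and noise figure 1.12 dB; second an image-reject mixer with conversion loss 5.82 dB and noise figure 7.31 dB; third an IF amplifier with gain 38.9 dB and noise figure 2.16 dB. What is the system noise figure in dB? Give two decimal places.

1.43 dB

Convert to linear (a loss of L dB is a gain of −L dB): F_i = 10^(NF_i/10), G_i = 10^(G_i,dB/10)
  Stage 1: F_1 = 10^(1.12/10) = 1.294, G_1 = 10^(18.5/10) = 70.79
  Stage 2: F_2 = 10^(7.31/10) = 5.383, G_2 = 10^(−5.82/10) = 0.2618
  Stage 3: F_3 = 10^(2.16/10) = 1.644, G_3 = 10^(38.9/10) = 7762
Friis cascade:
  F = 1.294 + (5.383 − 1)/70.79 + (1.644 − 1)/18.54 = 1.391
NF = 10 log₁₀(1.391) = 1.43 dB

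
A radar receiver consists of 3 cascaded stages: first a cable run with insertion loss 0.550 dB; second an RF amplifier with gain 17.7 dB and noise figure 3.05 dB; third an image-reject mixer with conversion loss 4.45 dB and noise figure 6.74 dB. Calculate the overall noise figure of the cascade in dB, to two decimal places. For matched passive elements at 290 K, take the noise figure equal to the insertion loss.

Convert to linear (a loss of L dB is a gain of −L dB): F_i = 10^(NF_i/10), G_i = 10^(G_i,dB/10)
  Stage 1: F_1 = 10^(0.550/10) = 1.135, G_1 = 10^(−0.550/10) = 0.8810
  Stage 2: F_2 = 10^(3.05/10) = 2.018, G_2 = 10^(17.7/10) = 58.88
  Stage 3: F_3 = 10^(6.74/10) = 4.721, G_3 = 10^(−4.45/10) = 0.3589
Friis cascade:
  F = 1.135 + (2.018 − 1)/0.8810 + (4.721 − 1)/51.88 = 2.363
NF = 10 log₁₀(2.363) = 3.73 dB

3.73 dB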